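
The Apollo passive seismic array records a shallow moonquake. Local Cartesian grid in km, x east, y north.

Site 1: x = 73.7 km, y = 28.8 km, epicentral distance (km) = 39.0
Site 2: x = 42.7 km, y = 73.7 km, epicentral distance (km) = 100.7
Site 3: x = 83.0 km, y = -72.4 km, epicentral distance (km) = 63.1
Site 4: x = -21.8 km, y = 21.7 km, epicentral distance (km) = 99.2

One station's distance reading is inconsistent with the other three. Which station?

Solve using three stations at a time. Using Site 1, Site 3, Site 4 (subtract circle equations pairwise → linear system) gives (x, y) ≈ (72.1, -10.2).
Distances from that point to each station vs reported:
  Site 1: calculated 39.0 vs reported 39.0 → residual 0.0 km
  Site 2: calculated 88.9 vs reported 100.7 → residual 11.8 km
  Site 3: calculated 63.1 vs reported 63.1 → residual 0.0 km
  Site 4: calculated 99.2 vs reported 99.2 → residual 0.0 km
Site 1, Site 3, Site 4 are mutually consistent (residuals ≈ 0); Site 2 is off by 11.8 km.

Site 2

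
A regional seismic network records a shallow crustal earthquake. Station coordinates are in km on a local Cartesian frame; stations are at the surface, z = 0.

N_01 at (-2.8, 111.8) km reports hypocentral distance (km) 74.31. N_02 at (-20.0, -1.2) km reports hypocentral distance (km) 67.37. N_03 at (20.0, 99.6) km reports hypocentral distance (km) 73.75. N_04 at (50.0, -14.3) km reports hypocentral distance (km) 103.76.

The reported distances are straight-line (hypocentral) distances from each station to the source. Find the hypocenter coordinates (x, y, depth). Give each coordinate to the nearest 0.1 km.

(-18.3, 52.0, 41.3)

Each station gives a sphere (x−x_i)² + (y−y_i)² + z² = d_i² (stations at z=0).
Subtracting the N_01 sphere from N_02 and N_03: z² cancels, leaving linear equations in x and y:
-34.4 x − 226.0 y = -11122.38
45.6 x − 24.4 y = -2104.01
Solving: x ≈ -18.315, y ≈ 52.002 km (keep extra digits for the depth step; rounded: -18.3, 52.0).
Then from the N_01 sphere: z² = 74.31² − (x + 2.8)² − (y − 111.8)² with x = -18.315, y = 52.002, so z ≈ 41.297 ≈ 41.3 km.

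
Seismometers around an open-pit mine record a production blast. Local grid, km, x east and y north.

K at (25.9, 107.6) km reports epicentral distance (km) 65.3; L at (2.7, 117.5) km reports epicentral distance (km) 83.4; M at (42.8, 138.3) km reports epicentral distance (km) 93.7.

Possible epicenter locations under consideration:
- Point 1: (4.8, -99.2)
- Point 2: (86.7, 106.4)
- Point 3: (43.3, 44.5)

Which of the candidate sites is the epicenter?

Point 3

For each candidate, compare |candidate − station| to the reported distance:
Point 1: residuals K 142.6, L 133.3, M 146.8 → max 146.8 km
Point 2: residuals K 4.5, L 1.3, M 39.4 → max 39.4 km
Point 3: residuals K 0.2, L 0.1, M 0.1 → max 0.2 km
Only Point 3 has all residuals ≈ 0.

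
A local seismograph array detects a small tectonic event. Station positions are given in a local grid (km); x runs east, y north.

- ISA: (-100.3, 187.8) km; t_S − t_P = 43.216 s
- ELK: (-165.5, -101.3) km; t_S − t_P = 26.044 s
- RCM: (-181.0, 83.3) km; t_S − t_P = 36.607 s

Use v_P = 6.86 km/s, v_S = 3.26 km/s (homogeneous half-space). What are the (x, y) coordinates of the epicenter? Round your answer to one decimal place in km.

Distance from S−P lag: d = Δt · v_P v_S / (v_P − v_S) = Δt · (6.86·3.26)/(6.86−3.26) ≈ 6.2121·Δt.
So d_ISA = 268.46, d_ELK = 161.79, d_RCM = 227.41 km.
Circle about each station: (x + 100.3)² + (y − 187.8)² = 268.46²; (x + 165.5)² + (y + 101.3)² = 161.79²; (x + 181.0)² + (y − 83.3)² = 227.41².
Subtracting the ISA equation from the ELK and RCM equations removes the quadratic terms:
-130.4 x − 578.2 y = 38217.78
-161.4 x − 209.0 y = 14726.42
Solving the 2×2 system: x ≈ -8.0, y ≈ -64.3 km.
Check against ISA (with the unrounded x, y): √((x + 100.3)²+(y − 187.8)²) = 268.47 ≈ 268.46 km. ✓

x ≈ -8.0 km, y ≈ -64.3 km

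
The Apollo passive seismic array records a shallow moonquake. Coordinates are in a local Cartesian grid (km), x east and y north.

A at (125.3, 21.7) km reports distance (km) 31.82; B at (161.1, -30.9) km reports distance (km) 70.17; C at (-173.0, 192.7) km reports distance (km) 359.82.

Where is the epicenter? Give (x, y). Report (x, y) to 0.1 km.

(152.2, 38.7)

Circle about each station: (x − 125.3)² + (y − 21.7)² = 31.82²; (x − 161.1)² + (y + 30.9)² = 70.17²; (x + 173.0)² + (y − 192.7)² = 359.82².
Subtracting the A equation from the B and C equations removes the quadratic terms:
71.6 x − 105.2 y = 6825.72
-596.6 x + 342.0 y = -77566.61
Solving the 2×2 system: x ≈ 152.2, y ≈ 38.7 km.
Check against A (with the unrounded x, y): √((x − 125.3)²+(y − 21.7)²) = 31.83 ≈ 31.82 km. ✓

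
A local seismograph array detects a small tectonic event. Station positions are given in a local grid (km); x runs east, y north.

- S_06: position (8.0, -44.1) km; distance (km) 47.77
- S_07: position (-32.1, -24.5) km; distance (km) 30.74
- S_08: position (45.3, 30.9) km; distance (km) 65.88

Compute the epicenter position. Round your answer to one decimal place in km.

(-12.4, -0.9)

Circle about each station: (x − 8.0)² + (y + 44.1)² = 47.77²; (x + 32.1)² + (y + 24.5)² = 30.74²; (x − 45.3)² + (y − 30.9)² = 65.88².
Subtracting the S_06 equation from the S_07 and S_08 equations removes the quadratic terms:
-80.2 x + 39.2 y = 958.88
74.6 x + 150.0 y = -1060.11
Solving the 2×2 system: x ≈ -12.4, y ≈ -0.9 km.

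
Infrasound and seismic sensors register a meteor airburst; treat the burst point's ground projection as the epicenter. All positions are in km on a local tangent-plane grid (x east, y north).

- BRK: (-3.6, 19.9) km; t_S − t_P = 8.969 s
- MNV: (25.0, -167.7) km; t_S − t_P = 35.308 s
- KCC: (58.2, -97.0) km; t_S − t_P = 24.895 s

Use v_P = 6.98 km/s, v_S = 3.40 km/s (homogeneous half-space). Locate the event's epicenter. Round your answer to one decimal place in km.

x ≈ 33.7 km, y ≈ 66.2 km

Distance from S−P lag: d = Δt · v_P v_S / (v_P − v_S) = Δt · (6.98·3.40)/(6.98−3.40) ≈ 6.6291·Δt.
So d_BRK = 59.46, d_MNV = 234.06, d_KCC = 165.03 km.
Circle about each station: (x + 3.6)² + (y − 19.9)² = 59.46²; (x − 25.0)² + (y + 167.7)² = 234.06²; (x − 58.2)² + (y + 97.0)² = 165.03².
Subtracting the BRK equation from the MNV and KCC equations removes the quadratic terms:
57.2 x − 375.2 y = -22909.27
123.6 x − 233.8 y = -11312.14
Solving the 2×2 system: x ≈ 33.7, y ≈ 66.2 km.
Check against BRK (with the unrounded x, y): √((x + 3.6)²+(y − 19.9)²) = 59.45 ≈ 59.46 km. ✓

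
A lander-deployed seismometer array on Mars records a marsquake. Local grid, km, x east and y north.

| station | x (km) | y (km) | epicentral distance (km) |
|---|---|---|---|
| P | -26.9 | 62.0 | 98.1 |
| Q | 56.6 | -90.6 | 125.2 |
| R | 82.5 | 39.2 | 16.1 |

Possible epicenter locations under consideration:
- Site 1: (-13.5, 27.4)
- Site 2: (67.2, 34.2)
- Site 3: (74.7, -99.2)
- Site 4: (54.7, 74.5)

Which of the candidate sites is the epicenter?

For each candidate, compare |candidate − station| to the reported distance:
Site 1: residuals P 61.0, Q 12.1, R 80.6 → max 80.6 km
Site 2: residuals P 0.0, Q 0.0, R 0.0 → max 0.0 km
Site 3: residuals P 92.4, Q 105.2, R 122.5 → max 122.5 km
Site 4: residuals P 15.5, Q 39.9, R 28.8 → max 39.9 km
Only Site 2 has all residuals ≈ 0.

Site 2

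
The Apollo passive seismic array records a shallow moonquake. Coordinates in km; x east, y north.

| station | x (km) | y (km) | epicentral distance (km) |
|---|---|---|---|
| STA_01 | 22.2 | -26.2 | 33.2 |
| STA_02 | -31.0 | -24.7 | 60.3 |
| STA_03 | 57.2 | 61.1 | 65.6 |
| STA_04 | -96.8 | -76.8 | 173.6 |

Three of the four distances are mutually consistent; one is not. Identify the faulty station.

Solve using three stations at a time. Using STA_01, STA_02, STA_03 (subtract circle equations pairwise → linear system) gives (x, y) ≈ (20.3, 6.9).
Distances from that point to each station vs reported:
  STA_01: calculated 33.1 vs reported 33.2 → residual 0.1 km
  STA_02: calculated 60.3 vs reported 60.3 → residual 0.0 km
  STA_03: calculated 65.6 vs reported 65.6 → residual 0.0 km
  STA_04: calculated 143.9 vs reported 173.6 → residual 29.7 km
STA_01, STA_02, STA_03 are mutually consistent (residuals ≈ 0); STA_04 is off by 29.7 km.

STA_04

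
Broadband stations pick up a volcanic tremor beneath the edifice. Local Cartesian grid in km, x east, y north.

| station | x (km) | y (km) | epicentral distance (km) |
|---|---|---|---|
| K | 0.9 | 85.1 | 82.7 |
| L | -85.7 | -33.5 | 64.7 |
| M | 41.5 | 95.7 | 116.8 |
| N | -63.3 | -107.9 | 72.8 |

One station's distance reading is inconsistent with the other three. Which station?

N

Solve using three stations at a time. Using K, L, M (subtract circle equations pairwise → linear system) gives (x, y) ≈ (-42.9, 15.0).
Distances from that point to each station vs reported:
  K: calculated 82.7 vs reported 82.7 → residual 0.0 km
  L: calculated 64.7 vs reported 64.7 → residual 0.0 km
  M: calculated 116.8 vs reported 116.8 → residual 0.0 km
  N: calculated 124.6 vs reported 72.8 → residual 51.8 km
K, L, M are mutually consistent (residuals ≈ 0); N is off by 51.8 km.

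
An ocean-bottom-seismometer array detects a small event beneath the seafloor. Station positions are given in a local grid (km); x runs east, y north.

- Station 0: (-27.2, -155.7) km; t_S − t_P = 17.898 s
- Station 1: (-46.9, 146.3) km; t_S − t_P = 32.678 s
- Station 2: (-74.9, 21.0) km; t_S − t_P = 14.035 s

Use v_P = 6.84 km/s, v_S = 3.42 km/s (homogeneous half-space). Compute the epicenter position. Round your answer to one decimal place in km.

x ≈ -112.1 km, y ≈ -67.5 km

Distance from S−P lag: d = Δt · v_P v_S / (v_P − v_S) = Δt · (6.84·3.42)/(6.84−3.42) ≈ 6.8400·Δt.
So d_Station 0 = 122.42, d_Station 1 = 223.52, d_Station 2 = 96.00 km.
Circle about each station: (x + 27.2)² + (y + 155.7)² = 122.42²; (x + 46.9)² + (y − 146.3)² = 223.52²; (x + 74.9)² + (y − 21.0)² = 96.00².
Subtracting pairs of circle equations eliminates x²+y² and gives linear equations (the radical axes):
-39.4 x + 604.0 y = -36353.56
-95.4 x + 353.4 y = -13160.66
Solving the 2×2 system: x ≈ -112.1, y ≈ -67.5 km.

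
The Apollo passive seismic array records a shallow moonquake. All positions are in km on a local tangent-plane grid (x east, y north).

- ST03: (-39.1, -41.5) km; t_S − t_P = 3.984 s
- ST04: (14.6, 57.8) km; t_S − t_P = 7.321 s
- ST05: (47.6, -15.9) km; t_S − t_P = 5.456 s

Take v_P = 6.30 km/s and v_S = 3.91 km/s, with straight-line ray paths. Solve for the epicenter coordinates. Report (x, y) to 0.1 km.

(-8.6, -14.0)

Distance from S−P lag: d = Δt · v_P v_S / (v_P − v_S) = Δt · (6.30·3.91)/(6.30−3.91) ≈ 10.3067·Δt.
So d_ST03 = 41.06, d_ST04 = 75.46, d_ST05 = 56.23 km.
Circle about each station: (x + 39.1)² + (y + 41.5)² = 41.06²; (x − 14.6)² + (y − 57.8)² = 75.46²; (x − 47.6)² + (y + 15.9)² = 56.23².
Subtracting the ST03 equation from the ST04 and ST05 equations removes the quadratic terms:
107.4 x + 198.6 y = -3705.35
173.4 x + 51.2 y = -2208.38
Solving the 2×2 system: x ≈ -8.6, y ≈ -14.0 km.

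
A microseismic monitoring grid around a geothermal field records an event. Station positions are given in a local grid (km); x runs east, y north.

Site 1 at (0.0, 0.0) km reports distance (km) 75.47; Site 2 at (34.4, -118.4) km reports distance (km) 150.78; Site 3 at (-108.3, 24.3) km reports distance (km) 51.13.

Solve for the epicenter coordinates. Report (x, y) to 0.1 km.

Circle about each station: x² + y² = 75.47²; (x − 34.4)² + (y + 118.4)² = 150.78²; (x + 108.3)² + (y − 24.3)² = 51.13².
Subtracting pairs of circle equations eliminates x²+y² and gives linear equations (the radical axes):
68.8 x − 236.8 y = -1836.97
-216.6 x + 48.6 y = 15400.82
Solving the 2×2 system: x ≈ -74.2, y ≈ -13.8 km.

(-74.2, -13.8)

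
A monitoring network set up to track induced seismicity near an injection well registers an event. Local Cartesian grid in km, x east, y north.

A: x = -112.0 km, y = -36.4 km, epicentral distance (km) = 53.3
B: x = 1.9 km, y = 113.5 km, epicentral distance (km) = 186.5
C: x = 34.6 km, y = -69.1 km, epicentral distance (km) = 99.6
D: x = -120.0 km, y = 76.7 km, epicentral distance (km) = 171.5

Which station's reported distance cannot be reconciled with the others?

Solve using three stations at a time. Using A, B, C (subtract circle equations pairwise → linear system) gives (x, y) ≈ (-64.6, -60.7).
Distances from that point to each station vs reported:
  A: calculated 53.3 vs reported 53.3 → residual 0.0 km
  B: calculated 186.5 vs reported 186.5 → residual 0.0 km
  C: calculated 99.6 vs reported 99.6 → residual 0.0 km
  D: calculated 148.2 vs reported 171.5 → residual 23.3 km
A, B, C are mutually consistent (residuals ≈ 0); D is off by 23.3 km.

D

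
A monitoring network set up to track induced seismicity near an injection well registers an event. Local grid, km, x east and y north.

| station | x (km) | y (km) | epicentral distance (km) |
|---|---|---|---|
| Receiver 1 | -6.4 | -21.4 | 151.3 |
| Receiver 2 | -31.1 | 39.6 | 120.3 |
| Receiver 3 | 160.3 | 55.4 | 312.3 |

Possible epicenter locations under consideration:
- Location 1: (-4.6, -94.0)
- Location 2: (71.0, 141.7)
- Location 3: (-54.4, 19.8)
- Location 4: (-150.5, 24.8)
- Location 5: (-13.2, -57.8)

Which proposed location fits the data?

Location 4

For each candidate, compare |candidate − station| to the reported distance:
Location 1: residuals Receiver 1 78.7, Receiver 2 15.9, Receiver 3 89.8 → max 89.8 km
Location 2: residuals Receiver 1 29.2, Receiver 2 24.1, Receiver 3 188.1 → max 188.1 km
Location 3: residuals Receiver 1 88.0, Receiver 2 89.7, Receiver 3 94.7 → max 94.7 km
Location 4: residuals Receiver 1 0.0, Receiver 2 0.0, Receiver 3 0.0 → max 0.0 km
Location 5: residuals Receiver 1 114.3, Receiver 2 21.3, Receiver 3 105.1 → max 114.3 km
Only Location 4 has all residuals ≈ 0.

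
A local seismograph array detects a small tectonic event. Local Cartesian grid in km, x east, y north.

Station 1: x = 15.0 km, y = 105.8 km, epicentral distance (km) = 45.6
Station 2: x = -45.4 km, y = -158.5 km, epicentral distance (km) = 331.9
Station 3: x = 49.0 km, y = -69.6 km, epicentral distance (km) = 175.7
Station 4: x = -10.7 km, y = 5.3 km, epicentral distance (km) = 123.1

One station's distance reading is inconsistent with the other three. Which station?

Station 2

Solve using three stations at a time. Using Station 1, Station 3, Station 4 (subtract circle equations pairwise → linear system) gives (x, y) ≈ (60.4, 105.7).
Distances from that point to each station vs reported:
  Station 1: calculated 45.4 vs reported 45.6 → residual 0.2 km
  Station 2: calculated 284.6 vs reported 331.9 → residual 47.3 km
  Station 3: calculated 175.7 vs reported 175.7 → residual 0.0 km
  Station 4: calculated 123.0 vs reported 123.1 → residual 0.1 km
Station 1, Station 3, Station 4 are mutually consistent (residuals ≈ 0); Station 2 is off by 47.3 km.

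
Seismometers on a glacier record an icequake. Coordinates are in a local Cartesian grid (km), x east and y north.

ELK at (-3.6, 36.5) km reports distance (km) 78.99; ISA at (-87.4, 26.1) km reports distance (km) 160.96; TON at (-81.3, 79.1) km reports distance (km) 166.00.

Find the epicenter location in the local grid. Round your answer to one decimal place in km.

73.4 km east, 18.9 km north

Circle about each station: (x + 3.6)² + (y − 36.5)² = 78.99²; (x + 87.4)² + (y − 26.1)² = 160.96²; (x + 81.3)² + (y − 79.1)² = 166.00².
Subtracting the ELK equation from the ISA and TON equations removes the quadratic terms:
-167.6 x − 20.8 y = -12693.94
-155.4 x + 85.2 y = -9795.29
Solving the 2×2 system: x ≈ 73.4, y ≈ 18.9 km.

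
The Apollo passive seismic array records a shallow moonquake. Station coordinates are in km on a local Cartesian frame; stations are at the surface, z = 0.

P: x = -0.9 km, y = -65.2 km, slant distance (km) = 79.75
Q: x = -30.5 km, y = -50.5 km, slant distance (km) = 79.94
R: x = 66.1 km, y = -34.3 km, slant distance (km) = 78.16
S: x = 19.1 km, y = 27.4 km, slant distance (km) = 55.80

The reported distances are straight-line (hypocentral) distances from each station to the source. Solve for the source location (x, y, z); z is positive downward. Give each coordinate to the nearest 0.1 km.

x ≈ 12.5 km, y ≈ -2.1 km, depth ≈ 46.9 km

Each station gives a sphere (x−x_i)² + (y−y_i)² + z² = d_i² (stations at z=0).
Subtracting the P sphere from Q and R: z² cancels, leaving linear equations in x and y:
-59.2 x + 29.4 y = -801.69
134.0 x + 61.8 y = 1544.93
Solving: x ≈ 12.498, y ≈ -2.101 km (keep extra digits for the depth step; rounded: 12.5, -2.1).
Then from the P sphere: z² = 79.75² − (x + 0.9)² − (y + 65.2)² with x = 12.498, y = -2.101, so z ≈ 46.894 ≈ 46.9 km.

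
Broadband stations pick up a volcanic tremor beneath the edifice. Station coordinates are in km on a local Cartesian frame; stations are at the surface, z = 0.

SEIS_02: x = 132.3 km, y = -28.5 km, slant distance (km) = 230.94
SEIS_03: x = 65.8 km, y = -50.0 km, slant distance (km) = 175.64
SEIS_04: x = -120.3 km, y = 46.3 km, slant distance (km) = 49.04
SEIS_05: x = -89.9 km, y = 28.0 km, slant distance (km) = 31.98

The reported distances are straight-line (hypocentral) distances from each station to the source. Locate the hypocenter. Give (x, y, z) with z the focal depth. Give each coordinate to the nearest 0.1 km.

x ≈ -90.4 km, y ≈ 23.8 km, depth ≈ 31.7 km

Each station gives a sphere (x−x_i)² + (y−y_i)² + z² = d_i² (stations at z=0).
Subtracting the SEIS_02 sphere from SEIS_03 and SEIS_04: z² cancels, leaving linear equations in x and y:
-133.0 x − 43.0 y = 10997.97
-505.2 x + 149.6 y = 49228.60
Solving: x ≈ -90.391, y ≈ 23.816 km (keep extra digits for the depth step; rounded: -90.4, 23.8).
Then from the SEIS_02 sphere: z² = 230.94² − (x − 132.3)² − (y + 28.5)² with x = -90.391, y = 23.816, so z ≈ 31.702 ≈ 31.7 km.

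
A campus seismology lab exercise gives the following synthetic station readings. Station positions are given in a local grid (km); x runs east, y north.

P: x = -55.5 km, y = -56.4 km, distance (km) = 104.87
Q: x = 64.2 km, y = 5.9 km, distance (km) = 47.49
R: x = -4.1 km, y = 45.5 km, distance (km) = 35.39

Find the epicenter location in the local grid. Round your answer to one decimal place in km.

x ≈ 18.3 km, y ≈ 18.1 km

Circle about each station: (x + 55.5)² + (y + 56.4)² = 104.87²; (x − 64.2)² + (y − 5.9)² = 47.49²; (x + 4.1)² + (y − 45.5)² = 35.39².
Subtracting pairs of circle equations eliminates x²+y² and gives linear equations (the radical axes):
239.4 x + 124.6 y = 6637.66
102.8 x + 203.8 y = 5571.11
Solving the 2×2 system: x ≈ 18.3, y ≈ 18.1 km.
Check against P (with the unrounded x, y): √((x + 55.5)²+(y + 56.4)²) = 104.87 ≈ 104.87 km. ✓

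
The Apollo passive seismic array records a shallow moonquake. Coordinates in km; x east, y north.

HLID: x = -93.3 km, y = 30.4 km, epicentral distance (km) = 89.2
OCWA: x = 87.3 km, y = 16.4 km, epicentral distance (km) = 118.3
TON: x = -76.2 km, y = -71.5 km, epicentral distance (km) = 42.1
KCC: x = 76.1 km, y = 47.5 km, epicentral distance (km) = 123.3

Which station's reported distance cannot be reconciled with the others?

TON

Solve using three stations at a time. Using HLID, OCWA, KCC (subtract circle equations pairwise → linear system) gives (x, y) ≈ (-23.5, -25.4).
Distances from that point to each station vs reported:
  HLID: calculated 89.3 vs reported 89.2 → residual 0.1 km
  OCWA: calculated 118.4 vs reported 118.3 → residual 0.1 km
  TON: calculated 70.0 vs reported 42.1 → residual 27.9 km
  KCC: calculated 123.4 vs reported 123.3 → residual 0.1 km
HLID, OCWA, KCC are mutually consistent (residuals ≈ 0); TON is off by 27.9 km.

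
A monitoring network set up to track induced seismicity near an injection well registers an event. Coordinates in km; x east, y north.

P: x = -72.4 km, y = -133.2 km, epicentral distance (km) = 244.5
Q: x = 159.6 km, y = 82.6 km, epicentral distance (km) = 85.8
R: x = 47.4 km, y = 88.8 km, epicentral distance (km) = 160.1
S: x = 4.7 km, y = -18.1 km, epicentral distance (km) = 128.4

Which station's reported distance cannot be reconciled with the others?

R

Solve using three stations at a time. Using P, Q, S (subtract circle equations pairwise → linear system) gives (x, y) ≈ (131.5, 1.7).
Distances from that point to each station vs reported:
  P: calculated 244.5 vs reported 244.5 → residual 0.0 km
  Q: calculated 85.7 vs reported 85.8 → residual 0.1 km
  R: calculated 121.1 vs reported 160.1 → residual 39.0 km
  S: calculated 128.3 vs reported 128.4 → residual 0.1 km
P, Q, S are mutually consistent (residuals ≈ 0); R is off by 39.0 km.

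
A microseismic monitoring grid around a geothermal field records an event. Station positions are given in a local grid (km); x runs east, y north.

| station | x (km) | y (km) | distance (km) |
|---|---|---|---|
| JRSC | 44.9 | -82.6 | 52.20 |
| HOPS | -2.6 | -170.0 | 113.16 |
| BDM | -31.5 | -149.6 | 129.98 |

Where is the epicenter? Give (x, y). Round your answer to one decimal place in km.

(91.2, -106.7)

Circle about each station: (x − 44.9)² + (y + 82.6)² = 52.20²; (x + 2.6)² + (y + 170.0)² = 113.16²; (x + 31.5)² + (y + 149.6)² = 129.98².
Subtracting the JRSC equation from the HOPS and BDM equations removes the quadratic terms:
-95.0 x − 174.8 y = 9987.64
-152.8 x − 134.0 y = 363.68
Solving the 2×2 system: x ≈ 91.2, y ≈ -106.7 km.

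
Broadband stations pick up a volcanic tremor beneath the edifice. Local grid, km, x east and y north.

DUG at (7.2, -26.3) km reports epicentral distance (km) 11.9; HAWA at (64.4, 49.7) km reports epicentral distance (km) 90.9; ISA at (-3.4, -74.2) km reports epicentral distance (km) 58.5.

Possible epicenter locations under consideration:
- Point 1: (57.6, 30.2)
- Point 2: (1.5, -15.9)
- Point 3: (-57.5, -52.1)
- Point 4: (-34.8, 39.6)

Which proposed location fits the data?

For each candidate, compare |candidate − station| to the reported distance:
Point 1: residuals DUG 63.8, HAWA 70.2, ISA 62.4 → max 70.2 km
Point 2: residuals DUG 0.0, HAWA 0.0, ISA 0.0 → max 0.0 km
Point 3: residuals DUG 57.8, HAWA 67.9, ISA 0.1 → max 67.9 km
Point 4: residuals DUG 66.2, HAWA 8.8, ISA 59.6 → max 66.2 km
Only Point 2 has all residuals ≈ 0.

Point 2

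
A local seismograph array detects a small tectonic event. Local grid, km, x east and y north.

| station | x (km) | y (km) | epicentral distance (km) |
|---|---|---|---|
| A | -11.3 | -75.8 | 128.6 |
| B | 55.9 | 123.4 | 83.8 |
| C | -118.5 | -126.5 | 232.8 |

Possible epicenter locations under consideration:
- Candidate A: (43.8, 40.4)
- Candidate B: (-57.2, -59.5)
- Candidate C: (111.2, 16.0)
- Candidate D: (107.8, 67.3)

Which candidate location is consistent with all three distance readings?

For each candidate, compare |candidate − station| to the reported distance:
Candidate A: residuals A 0.0, B 0.1, C 0.0 → max 0.1 km
Candidate B: residuals A 79.9, B 131.2, C 142.0 → max 142.0 km
Candidate C: residuals A 24.5, B 37.0, C 37.5 → max 37.5 km
Candidate D: residuals A 57.6, B 7.4, C 65.1 → max 65.1 km
Only Candidate A has all residuals ≈ 0.

Candidate A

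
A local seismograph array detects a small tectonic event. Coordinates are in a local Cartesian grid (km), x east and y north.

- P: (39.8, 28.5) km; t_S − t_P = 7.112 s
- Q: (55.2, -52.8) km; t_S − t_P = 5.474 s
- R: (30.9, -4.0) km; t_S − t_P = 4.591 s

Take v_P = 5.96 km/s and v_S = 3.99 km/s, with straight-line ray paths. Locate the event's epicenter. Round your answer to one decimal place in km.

Distance from S−P lag: d = Δt · v_P v_S / (v_P − v_S) = Δt · (5.96·3.99)/(5.96−3.99) ≈ 12.0713·Δt.
So d_P = 85.85, d_Q = 66.08, d_R = 55.42 km.
Circle about each station: (x − 39.8)² + (y − 28.5)² = 85.85²; (x − 55.2)² + (y + 52.8)² = 66.08²; (x − 30.9)² + (y + 4.0)² = 55.42².
Subtracting pairs of circle equations eliminates x²+y² and gives linear equations (the radical axes):
30.8 x − 162.6 y = 6442.25
-17.8 x − 65.0 y = 2873.37
Solving the 2×2 system: x ≈ -9.9, y ≈ -41.5 km.

(-9.9, -41.5)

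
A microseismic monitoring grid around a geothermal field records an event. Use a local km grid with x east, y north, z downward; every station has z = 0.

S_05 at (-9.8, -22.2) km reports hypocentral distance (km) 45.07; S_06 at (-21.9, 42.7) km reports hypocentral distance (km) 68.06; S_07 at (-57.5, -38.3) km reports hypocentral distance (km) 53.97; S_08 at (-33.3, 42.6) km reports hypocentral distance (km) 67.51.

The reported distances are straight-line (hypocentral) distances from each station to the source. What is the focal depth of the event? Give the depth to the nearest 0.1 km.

38.9 km

Each station gives a sphere (x−x_i)² + (y−y_i)² + z² = d_i² (stations at z=0).
Subtracting the S_05 sphere from S_06 and S_07: z² cancels, leaving linear equations in x and y:
-24.2 x + 129.8 y = -886.84
-95.4 x − 32.2 y = 3302.80
Solving: x ≈ -30.401, y ≈ -12.500 km (keep extra digits for the depth step; rounded: -30.4, -12.5).
Then from the S_05 sphere: z² = 45.07² − (x + 9.8)² − (y + 22.2)² with x = -30.401, y = -12.500, so z ≈ 38.895 ≈ 38.9 km.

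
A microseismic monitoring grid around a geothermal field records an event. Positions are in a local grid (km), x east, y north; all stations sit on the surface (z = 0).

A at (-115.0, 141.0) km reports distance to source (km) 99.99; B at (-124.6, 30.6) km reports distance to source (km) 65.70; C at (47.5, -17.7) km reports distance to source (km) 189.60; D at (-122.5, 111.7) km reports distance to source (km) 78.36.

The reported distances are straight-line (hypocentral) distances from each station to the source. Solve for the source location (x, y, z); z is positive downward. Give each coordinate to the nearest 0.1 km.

(-115.5, 59.7, 58.2)

Each station gives a sphere (x−x_i)² + (y−y_i)² + z² = d_i² (stations at z=0).
Subtracting the A sphere from B and C: z² cancels, leaving linear equations in x and y:
-19.2 x − 220.8 y = -10962.97
325.0 x − 317.4 y = -56486.62
Solving: x ≈ -115.506, y ≈ 59.695 km (keep extra digits for the depth step; rounded: -115.5, 59.7).
Then from the A sphere: z² = 99.99² − (x + 115.0)² − (y − 141.0)² with x = -115.506, y = 59.695, so z ≈ 58.200 ≈ 58.2 km.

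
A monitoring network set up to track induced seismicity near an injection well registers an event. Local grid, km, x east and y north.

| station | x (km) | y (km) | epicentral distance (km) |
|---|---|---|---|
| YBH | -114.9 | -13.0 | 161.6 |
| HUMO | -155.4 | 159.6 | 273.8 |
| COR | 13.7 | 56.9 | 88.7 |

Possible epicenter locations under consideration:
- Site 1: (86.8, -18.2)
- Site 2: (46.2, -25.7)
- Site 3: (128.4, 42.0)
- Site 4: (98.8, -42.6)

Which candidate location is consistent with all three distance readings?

For each candidate, compare |candidate − station| to the reported distance:
Site 1: residuals YBH 40.2, HUMO 26.7, COR 16.1 → max 40.2 km
Site 2: residuals YBH 0.0, HUMO 0.0, COR 0.1 → max 0.1 km
Site 3: residuals YBH 87.8, HUMO 33.4, COR 27.0 → max 87.8 km
Site 4: residuals YBH 54.1, HUMO 51.0, COR 42.2 → max 54.1 km
Only Site 2 has all residuals ≈ 0.

Site 2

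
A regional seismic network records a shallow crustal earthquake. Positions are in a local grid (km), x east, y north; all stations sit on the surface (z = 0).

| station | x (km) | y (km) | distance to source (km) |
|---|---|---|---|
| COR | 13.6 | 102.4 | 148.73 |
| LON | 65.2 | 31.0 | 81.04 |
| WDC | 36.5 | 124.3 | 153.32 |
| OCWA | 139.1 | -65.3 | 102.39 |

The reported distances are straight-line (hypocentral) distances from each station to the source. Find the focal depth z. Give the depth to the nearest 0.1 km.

66.8 km

Each station gives a sphere (x−x_i)² + (y−y_i)² + z² = d_i² (stations at z=0).
Subtracting the COR sphere from LON and WDC: z² cancels, leaving linear equations in x and y:
103.2 x − 142.8 y = 10094.45
45.8 x + 43.8 y = 4725.61
Solving: x ≈ 100.987, y ≈ 2.293 km (keep extra digits for the depth step; rounded: 101.0, 2.3).
Then from the COR sphere: z² = 148.73² − (x − 13.6)² − (y − 102.4)² with x = 100.987, y = 2.293, so z ≈ 66.804 ≈ 66.8 km.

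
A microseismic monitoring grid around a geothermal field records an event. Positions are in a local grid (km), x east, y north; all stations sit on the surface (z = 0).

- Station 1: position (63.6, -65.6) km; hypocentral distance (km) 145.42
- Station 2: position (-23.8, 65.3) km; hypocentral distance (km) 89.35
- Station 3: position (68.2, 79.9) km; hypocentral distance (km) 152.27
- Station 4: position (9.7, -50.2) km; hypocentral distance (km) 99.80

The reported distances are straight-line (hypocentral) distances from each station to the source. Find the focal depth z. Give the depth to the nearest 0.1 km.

Each station gives a sphere (x−x_i)² + (y−y_i)² + z² = d_i² (stations at z=0).
Subtracting the Station 1 sphere from Station 2 and Station 3: z² cancels, leaving linear equations in x and y:
-174.8 x + 261.8 y = 9645.76
9.2 x + 291.0 y = 647.75
Solving: x ≈ -49.504, y ≈ 3.791 km (keep extra digits for the depth step; rounded: -49.5, 3.8).
Then from the Station 1 sphere: z² = 145.42² − (x − 63.6)² − (y + 65.6)² with x = -49.504, y = 3.791, so z ≈ 59.492 ≈ 59.5 km.

59.5 km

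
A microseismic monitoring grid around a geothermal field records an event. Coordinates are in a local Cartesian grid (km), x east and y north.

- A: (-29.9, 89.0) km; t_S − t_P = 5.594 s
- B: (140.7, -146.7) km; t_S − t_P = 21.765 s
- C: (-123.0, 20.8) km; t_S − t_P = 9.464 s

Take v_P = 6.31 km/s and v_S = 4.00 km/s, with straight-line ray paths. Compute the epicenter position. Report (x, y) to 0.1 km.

Distance from S−P lag: d = Δt · v_P v_S / (v_P − v_S) = Δt · (6.31·4.00)/(6.31−4.00) ≈ 10.9264·Δt.
So d_A = 61.12, d_B = 237.81, d_C = 103.41 km.
Circle about each station: (x + 29.9)² + (y − 89.0)² = 61.12²; (x − 140.7)² + (y + 146.7)² = 237.81²; (x + 123.0)² + (y − 20.8)² = 103.41².
Subtracting the A equation from the B and C equations removes the quadratic terms:
341.2 x − 471.4 y = -20315.57
-186.2 x − 136.4 y = -211.34
Solving the 2×2 system: x ≈ -19.9, y ≈ 28.7 km.

x ≈ -19.9 km, y ≈ 28.7 km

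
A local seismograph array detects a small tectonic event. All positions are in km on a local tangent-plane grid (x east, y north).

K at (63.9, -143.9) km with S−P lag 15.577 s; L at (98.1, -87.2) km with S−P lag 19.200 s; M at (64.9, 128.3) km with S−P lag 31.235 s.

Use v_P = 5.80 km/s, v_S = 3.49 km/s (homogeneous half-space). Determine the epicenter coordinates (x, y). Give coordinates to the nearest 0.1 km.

-68.5 km east, -110.7 km north

Distance from S−P lag: d = Δt · v_P v_S / (v_P − v_S) = Δt · (5.80·3.49)/(5.80−3.49) ≈ 8.7628·Δt.
So d_K = 136.50, d_L = 168.25, d_M = 273.71 km.
Circle about each station: (x − 63.9)² + (y + 143.9)² = 136.50²; (x − 98.1)² + (y + 87.2)² = 168.25²; (x − 64.9)² + (y − 128.3)² = 273.71².
Subtracting pairs of circle equations eliminates x²+y² and gives linear equations (the radical axes):
68.4 x + 113.4 y = -17238.78
2.0 x + 544.4 y = -60402.43
Solving the 2×2 system: x ≈ -68.5, y ≈ -110.7 km.
Check against K (with the unrounded x, y): √((x − 63.9)²+(y + 143.9)²) = 136.50 ≈ 136.50 km. ✓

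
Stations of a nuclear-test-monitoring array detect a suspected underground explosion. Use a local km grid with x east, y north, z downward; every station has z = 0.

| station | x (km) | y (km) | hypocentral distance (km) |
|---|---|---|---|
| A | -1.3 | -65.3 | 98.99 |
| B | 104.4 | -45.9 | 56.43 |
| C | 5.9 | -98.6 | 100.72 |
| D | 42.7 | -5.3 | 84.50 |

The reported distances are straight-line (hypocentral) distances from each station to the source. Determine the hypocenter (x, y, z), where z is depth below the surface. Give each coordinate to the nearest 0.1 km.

(83.5, -59.2, 50.7)

Each station gives a sphere (x−x_i)² + (y−y_i)² + z² = d_i² (stations at z=0).
Subtracting the A sphere from B and C: z² cancels, leaving linear equations in x and y:
211.4 x + 38.8 y = 15355.07
14.4 x − 66.6 y = 5145.49
Solving: x ≈ 83.502, y ≈ -59.205 km (keep extra digits for the depth step; rounded: 83.5, -59.2).
Then from the A sphere: z² = 98.99² − (x + 1.3)² − (y + 65.3)² with x = 83.502, y = -59.205, so z ≈ 50.700 ≈ 50.7 km.
Check against D (with the unrounded solution): distance 84.51 ≈ 84.50 km. ✓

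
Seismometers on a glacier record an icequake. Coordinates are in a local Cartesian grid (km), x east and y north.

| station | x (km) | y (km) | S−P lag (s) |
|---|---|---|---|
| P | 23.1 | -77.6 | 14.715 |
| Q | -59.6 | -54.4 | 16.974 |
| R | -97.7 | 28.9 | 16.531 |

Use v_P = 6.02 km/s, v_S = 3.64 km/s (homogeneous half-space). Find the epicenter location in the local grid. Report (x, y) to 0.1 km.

x ≈ 52.3 km, y ≈ 54.7 km

Distance from S−P lag: d = Δt · v_P v_S / (v_P − v_S) = Δt · (6.02·3.64)/(6.02−3.64) ≈ 9.2071·Δt.
So d_P = 135.48, d_Q = 156.28, d_R = 152.20 km.
Circle about each station: (x − 23.1)² + (y + 77.6)² = 135.48²; (x + 59.6)² + (y + 54.4)² = 156.28²; (x + 97.7)² + (y − 28.9)² = 152.20².
Subtracting the P equation from the Q and R equations removes the quadratic terms:
-165.4 x + 46.4 y = -6112.46
-241.6 x + 213.0 y = -984.88
Solving the 2×2 system: x ≈ 52.3, y ≈ 54.7 km.
Check against P (with the unrounded x, y): √((x − 23.1)²+(y + 77.6)²) = 135.48 ≈ 135.48 km. ✓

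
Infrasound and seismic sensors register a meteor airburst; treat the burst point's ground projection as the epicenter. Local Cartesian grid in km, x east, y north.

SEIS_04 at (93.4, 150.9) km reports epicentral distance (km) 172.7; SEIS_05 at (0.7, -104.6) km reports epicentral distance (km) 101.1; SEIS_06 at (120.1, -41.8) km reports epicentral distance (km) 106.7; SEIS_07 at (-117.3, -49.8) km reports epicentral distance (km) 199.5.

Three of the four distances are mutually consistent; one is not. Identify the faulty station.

Solve using three stations at a time. Using SEIS_04, SEIS_05, SEIS_06 (subtract circle equations pairwise → linear system) gives (x, y) ≈ (19.8, -5.3).
Distances from that point to each station vs reported:
  SEIS_04: calculated 172.7 vs reported 172.7 → residual 0.0 km
  SEIS_05: calculated 101.1 vs reported 101.1 → residual 0.0 km
  SEIS_06: calculated 106.7 vs reported 106.7 → residual 0.0 km
  SEIS_07: calculated 144.2 vs reported 199.5 → residual 55.3 km
SEIS_04, SEIS_05, SEIS_06 are mutually consistent (residuals ≈ 0); SEIS_07 is off by 55.3 km.

SEIS_07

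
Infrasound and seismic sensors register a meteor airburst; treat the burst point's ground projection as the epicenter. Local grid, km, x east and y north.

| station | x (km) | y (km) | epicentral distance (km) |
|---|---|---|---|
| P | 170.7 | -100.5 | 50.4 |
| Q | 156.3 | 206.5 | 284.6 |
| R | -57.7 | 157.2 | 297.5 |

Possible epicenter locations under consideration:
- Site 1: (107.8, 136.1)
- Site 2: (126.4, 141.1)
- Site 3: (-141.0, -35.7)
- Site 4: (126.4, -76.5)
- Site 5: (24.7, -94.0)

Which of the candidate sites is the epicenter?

For each candidate, compare |candidate − station| to the reported distance:
Site 1: residuals P 194.4, Q 199.1, R 130.7 → max 199.1 km
Site 2: residuals P 195.2, Q 212.7, R 112.7 → max 212.7 km
Site 3: residuals P 268.0, Q 98.9, R 87.4 → max 268.0 km
Site 4: residuals P 0.0, Q 0.0, R 0.0 → max 0.0 km
Site 5: residuals P 95.7, Q 43.5, R 33.1 → max 95.7 km
Only Site 4 has all residuals ≈ 0.

Site 4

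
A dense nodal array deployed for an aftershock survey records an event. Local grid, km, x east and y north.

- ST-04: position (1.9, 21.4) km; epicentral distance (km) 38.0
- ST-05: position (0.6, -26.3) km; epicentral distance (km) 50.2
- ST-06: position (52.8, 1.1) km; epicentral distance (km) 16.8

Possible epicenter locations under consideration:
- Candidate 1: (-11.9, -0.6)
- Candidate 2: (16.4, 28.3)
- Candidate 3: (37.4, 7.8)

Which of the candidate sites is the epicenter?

For each candidate, compare |candidate − station| to the reported distance:
Candidate 1: residuals ST-04 12.0, ST-05 21.6, ST-06 47.9 → max 47.9 km
Candidate 2: residuals ST-04 21.9, ST-05 6.6, ST-06 28.6 → max 28.6 km
Candidate 3: residuals ST-04 0.0, ST-05 0.0, ST-06 0.0 → max 0.0 km
Only Candidate 3 has all residuals ≈ 0.

Candidate 3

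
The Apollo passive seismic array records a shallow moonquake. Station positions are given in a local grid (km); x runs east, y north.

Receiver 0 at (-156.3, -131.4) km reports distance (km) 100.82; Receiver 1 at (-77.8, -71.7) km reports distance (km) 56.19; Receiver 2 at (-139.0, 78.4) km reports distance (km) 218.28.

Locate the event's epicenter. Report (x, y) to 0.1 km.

x ≈ -55.8 km, y ≈ -123.4 km

Circle about each station: (x + 156.3)² + (y + 131.4)² = 100.82²; (x + 77.8)² + (y + 71.7)² = 56.19²; (x + 139.0)² + (y − 78.4)² = 218.28².
Subtracting the Receiver 0 equation from the Receiver 1 and Receiver 2 equations removes the quadratic terms:
157.0 x + 119.4 y = -23494.56
34.6 x + 419.6 y = -53709.58
Solving the 2×2 system: x ≈ -55.8, y ≈ -123.4 km.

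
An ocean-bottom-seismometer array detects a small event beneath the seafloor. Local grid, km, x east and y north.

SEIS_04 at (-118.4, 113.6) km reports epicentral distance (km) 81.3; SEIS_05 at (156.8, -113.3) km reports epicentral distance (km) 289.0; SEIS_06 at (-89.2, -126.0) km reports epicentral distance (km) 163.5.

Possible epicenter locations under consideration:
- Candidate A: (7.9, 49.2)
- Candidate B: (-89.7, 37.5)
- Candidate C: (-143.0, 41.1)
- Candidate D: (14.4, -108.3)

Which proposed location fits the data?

For each candidate, compare |candidate − station| to the reported distance:
Candidate A: residuals SEIS_04 60.5, SEIS_05 68.6, SEIS_06 36.8 → max 68.6 km
Candidate B: residuals SEIS_04 0.0, SEIS_05 0.0, SEIS_06 0.0 → max 0.0 km
Candidate C: residuals SEIS_04 4.7, SEIS_05 48.2, SEIS_06 12.0 → max 48.2 km
Candidate D: residuals SEIS_04 177.3, SEIS_05 146.5, SEIS_06 58.4 → max 177.3 km
Only Candidate B has all residuals ≈ 0.

Candidate B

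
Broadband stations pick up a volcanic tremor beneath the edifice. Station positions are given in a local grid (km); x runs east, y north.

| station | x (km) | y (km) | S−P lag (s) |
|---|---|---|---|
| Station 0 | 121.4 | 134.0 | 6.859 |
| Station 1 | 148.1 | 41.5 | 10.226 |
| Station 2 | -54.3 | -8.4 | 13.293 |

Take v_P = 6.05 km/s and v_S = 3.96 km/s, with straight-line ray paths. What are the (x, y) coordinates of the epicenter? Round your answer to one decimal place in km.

Distance from S−P lag: d = Δt · v_P v_S / (v_P − v_S) = Δt · (6.05·3.96)/(6.05−3.96) ≈ 11.4632·Δt.
So d_Station 0 = 78.63, d_Station 1 = 117.22, d_Station 2 = 152.38 km.
Circle about each station: (x − 121.4)² + (y − 134.0)² = 78.63²; (x − 148.1)² + (y − 41.5)² = 117.22²; (x + 54.3)² + (y + 8.4)² = 152.38².
Subtracting the Station 0 equation from the Station 1 and Station 2 equations removes the quadratic terms:
53.4 x − 185.0 y = -16595.95
-351.4 x − 284.8 y = -46711.90
Solving the 2×2 system: x ≈ 48.8, y ≈ 103.8 km.
Check against Station 0 (with the unrounded x, y): √((x − 121.4)²+(y − 134.0)²) = 78.63 ≈ 78.63 km. ✓

48.8 km east, 103.8 km north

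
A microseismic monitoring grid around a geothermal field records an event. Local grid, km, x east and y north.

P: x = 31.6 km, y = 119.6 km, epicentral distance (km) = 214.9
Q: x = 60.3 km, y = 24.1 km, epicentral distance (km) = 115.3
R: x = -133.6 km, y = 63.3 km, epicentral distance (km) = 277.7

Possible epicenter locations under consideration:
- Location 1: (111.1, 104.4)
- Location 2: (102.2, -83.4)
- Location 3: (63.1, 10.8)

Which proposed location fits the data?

For each candidate, compare |candidate − station| to the reported distance:
Location 1: residuals P 134.0, Q 20.3, R 29.6 → max 134.0 km
Location 2: residuals P 0.0, Q 0.1, R 0.0 → max 0.1 km
Location 3: residuals P 101.6, Q 101.7, R 74.1 → max 101.7 km
Only Location 2 has all residuals ≈ 0.

Location 2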